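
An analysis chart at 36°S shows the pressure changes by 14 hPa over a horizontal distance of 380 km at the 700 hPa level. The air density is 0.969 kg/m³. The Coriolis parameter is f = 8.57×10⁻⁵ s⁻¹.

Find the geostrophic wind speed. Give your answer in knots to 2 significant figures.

86 knots

Pressure gradient: |∂P/∂n| = 1400 Pa / 380000 m = 3.68×10⁻³ Pa/m
Geostrophic balance (pressure-gradient force = Coriolis force):
V_g = (1/(fρ)) |∂P/∂n| = 3.68×10⁻³ / (8.57×10⁻⁵ × 0.969) = 44.4 m/s
Converting: 44.4 m/s × 1.944 = 86 knots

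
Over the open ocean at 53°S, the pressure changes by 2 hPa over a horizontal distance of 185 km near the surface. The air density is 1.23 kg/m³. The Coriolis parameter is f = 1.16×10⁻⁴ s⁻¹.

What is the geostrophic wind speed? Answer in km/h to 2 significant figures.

27 km/h

Pressure gradient: |∂P/∂n| = 200 Pa / 185000 m = 1.08×10⁻³ Pa/m
Geostrophic balance (pressure-gradient force = Coriolis force):
V_g = (1/(fρ)) |∂P/∂n| = 1.08×10⁻³ / (1.16×10⁻⁴ × 1.23) = 7.58 m/s
Converting: 7.58 m/s × 3.6 = 27 km/h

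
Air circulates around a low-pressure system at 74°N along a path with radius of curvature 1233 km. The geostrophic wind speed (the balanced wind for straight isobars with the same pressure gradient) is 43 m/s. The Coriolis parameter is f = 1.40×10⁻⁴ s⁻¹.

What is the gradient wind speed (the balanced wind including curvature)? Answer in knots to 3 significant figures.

69.3 knots

Around a low, centrifugal force acts outward with Coriolis, so pressure-gradient force balances both:
(1/ρ)|∂P/∂n| = fV + V²/R  →  V² + fR·V − fR·V_g = 0
With fR = 1.40×10⁻⁴ × 1233×10³ m = 173 m/s:
V = [−fR + √((fR)² + 4 fR V_g)]/2 = [−173 + √(173² + 4×173×43)]/2 = 35.6 m/s
Subgeostrophic (V < V_g = 43 m/s), as expected around a low.
Converting: 35.6 m/s × 1.944 = 69.3 knots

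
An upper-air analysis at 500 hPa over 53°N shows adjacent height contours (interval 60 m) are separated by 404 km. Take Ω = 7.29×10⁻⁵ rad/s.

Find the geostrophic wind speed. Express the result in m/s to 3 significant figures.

12.5 m/s

Coriolis parameter at 53°N:
f = 2Ω sin φ = 2 × 7.29×10⁻⁵ × sin 53° = 1.16×10⁻⁴ s⁻¹
Height gradient: |∂Z/∂n| = 60 m / 404000 m = 1.49×10⁻⁴
On a pressure surface, geostrophic balance gives V_g = (g/f)|∂Z/∂n|:
V_g = 9.81 × 1.49×10⁻⁴ / 1.16×10⁻⁴ = 12.5 m/s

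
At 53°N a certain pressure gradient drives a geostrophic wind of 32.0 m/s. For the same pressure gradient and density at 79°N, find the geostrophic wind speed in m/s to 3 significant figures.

With the same pressure gradient and density, V_g ∝ 1/f ∝ 1/sin φ.
V₂ = V₁ · sin φ₁ / sin φ₂ = 32.0 × sin 53° / sin 79°
V₂ = 32.0 × 0.7986/0.9816 = 26.0 m/s

26.0 m/s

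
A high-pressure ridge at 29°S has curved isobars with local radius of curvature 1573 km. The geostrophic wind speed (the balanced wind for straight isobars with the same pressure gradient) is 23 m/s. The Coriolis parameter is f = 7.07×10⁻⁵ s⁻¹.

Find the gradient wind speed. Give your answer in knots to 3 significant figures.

Around a high, pressure-gradient force acts outward with centrifugal, so Coriolis balances both:
fV = (1/ρ)|∂P/∂n| + V²/R  →  V² − fR·V + fR·V_g = 0
With fR = 7.07×10⁻⁵ × 1573×10³ m = 111 m/s:
V = [fR − √((fR)² − 4 fR V_g)]/2 = [111 − √(111² − 4×111×23)]/2 = 32.5 m/s
Supergeostrophic (V > V_g = 23 m/s), as expected around a high.
Converting: 32.5 m/s × 1.944 = 63.2 knots

63.2 knots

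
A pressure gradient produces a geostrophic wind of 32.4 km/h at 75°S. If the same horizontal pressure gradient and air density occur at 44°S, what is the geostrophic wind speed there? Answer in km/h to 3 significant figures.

With the same pressure gradient and density, V_g ∝ 1/f ∝ 1/sin φ.
V₂ = V₁ · sin φ₁ / sin φ₂ = 32.4 × sin 75° / sin 44°
V₂ = 32.4 × 0.9659/0.6947 = 45.1 km/h

45.1 km/h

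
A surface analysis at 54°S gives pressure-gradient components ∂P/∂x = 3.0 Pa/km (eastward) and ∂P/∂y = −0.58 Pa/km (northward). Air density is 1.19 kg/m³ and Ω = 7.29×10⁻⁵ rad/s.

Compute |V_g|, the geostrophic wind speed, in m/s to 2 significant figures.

22 m/s

Coriolis parameter at 54°S:
f = 2Ω sin φ = 2 × 7.29×10⁻⁵ × sin 54° = 1.18×10⁻⁴ s⁻¹
In the Southern Hemisphere f is negative: f = −1.18×10⁻⁴ s⁻¹.
Component geostrophic relations (x east, y north):
u_g = −(1/(fρ)) ∂P/∂y,  v_g = (1/(fρ)) ∂P/∂x
u_g = −(−0.58×10⁻³)/(−1.18×10⁻⁴ × 1.19) = −4.13 m/s;  v_g = (3.0×10⁻³)/(−1.18×10⁻⁴ × 1.19) = −21.4 m/s
|V_g| = √(u_g² + v_g²) = 21.8 m/s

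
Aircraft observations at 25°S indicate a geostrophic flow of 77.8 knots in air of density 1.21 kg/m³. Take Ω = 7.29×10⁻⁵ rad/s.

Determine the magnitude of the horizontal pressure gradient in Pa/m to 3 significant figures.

2.98×10⁻³ Pa/m

Coriolis parameter at 25°S:
f = 2Ω sin φ = 2 × 7.29×10⁻⁵ × sin 25° = 6.16×10⁻⁵ s⁻¹
Wind speed in SI: 77.8 knots = 40.0 m/s
Geostrophic balance rearranged: |∂P/∂n| = f ρ V_g
|∂P/∂n| = 6.16×10⁻⁵ × 1.21 × 40.0 = 2.98×10⁻³ Pa/m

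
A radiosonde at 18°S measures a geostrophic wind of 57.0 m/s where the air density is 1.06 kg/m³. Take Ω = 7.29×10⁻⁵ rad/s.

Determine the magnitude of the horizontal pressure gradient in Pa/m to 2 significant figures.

Coriolis parameter at 18°S:
f = 2Ω sin φ = 2 × 7.29×10⁻⁵ × sin 18° = 4.51×10⁻⁵ s⁻¹
Geostrophic balance rearranged: |∂P/∂n| = f ρ V_g
|∂P/∂n| = 4.51×10⁻⁵ × 1.06 × 57.0 = 2.72×10⁻³ Pa/m

2.7×10⁻³ Pa/m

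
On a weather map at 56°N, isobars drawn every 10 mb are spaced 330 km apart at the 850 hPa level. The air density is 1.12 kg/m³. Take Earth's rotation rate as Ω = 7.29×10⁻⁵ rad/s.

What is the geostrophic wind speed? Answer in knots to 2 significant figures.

Coriolis parameter at 56°N:
f = 2Ω sin φ = 2 × 7.29×10⁻⁵ × sin 56° = 1.21×10⁻⁴ s⁻¹
Pressure gradient: |∂P/∂n| = 1000 Pa / 330000 m = 3.03×10⁻³ Pa/m
Geostrophic balance (pressure-gradient force = Coriolis force):
V_g = (1/(fρ)) |∂P/∂n| = 3.03×10⁻³ / (1.21×10⁻⁴ × 1.12) = 22.4 m/s
Converting: 22.4 m/s × 1.944 = 44 knots

44 knots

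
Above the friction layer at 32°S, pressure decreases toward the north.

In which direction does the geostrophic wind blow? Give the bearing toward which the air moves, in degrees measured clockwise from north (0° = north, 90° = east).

The pressure-gradient force points toward the north (bearing 000°).
Geostrophic balance: in the Southern Hemisphere the Coriolis force deflects motion to the left, so the geostrophic wind blows 90° to the left of the pressure-gradient force (low pressure on the right).
Rotating 000° by 90° counterclockwise gives 270° — the wind blows toward the west.

270°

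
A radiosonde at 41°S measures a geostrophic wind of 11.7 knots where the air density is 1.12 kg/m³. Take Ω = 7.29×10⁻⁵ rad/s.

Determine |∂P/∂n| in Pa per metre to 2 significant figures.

6.4×10⁻⁴ Pa/m

Coriolis parameter at 41°S:
f = 2Ω sin φ = 2 × 7.29×10⁻⁵ × sin 41° = 9.57×10⁻⁵ s⁻¹
Wind speed in SI: 11.7 knots = 6.02 m/s
Geostrophic balance rearranged: |∂P/∂n| = f ρ V_g
|∂P/∂n| = 9.57×10⁻⁵ × 1.12 × 6.02 = 6.45×10⁻⁴ Pa/m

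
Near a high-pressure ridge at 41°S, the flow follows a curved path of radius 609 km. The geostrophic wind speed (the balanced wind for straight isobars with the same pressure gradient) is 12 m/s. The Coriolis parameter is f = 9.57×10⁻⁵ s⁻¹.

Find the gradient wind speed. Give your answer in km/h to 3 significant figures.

60.8 km/h

Around a high, pressure-gradient force acts outward with centrifugal, so Coriolis balances both:
fV = (1/ρ)|∂P/∂n| + V²/R  →  V² − fR·V + fR·V_g = 0
With fR = 9.57×10⁻⁵ × 609×10³ m = 58.3 m/s:
V = [fR − √((fR)² − 4 fR V_g)]/2 = [58.3 − √(58.3² − 4×58.3×12)]/2 = 16.9 m/s
Supergeostrophic (V > V_g = 12 m/s), as expected around a high.
Converting: 16.9 m/s × 3.6 = 60.8 km/h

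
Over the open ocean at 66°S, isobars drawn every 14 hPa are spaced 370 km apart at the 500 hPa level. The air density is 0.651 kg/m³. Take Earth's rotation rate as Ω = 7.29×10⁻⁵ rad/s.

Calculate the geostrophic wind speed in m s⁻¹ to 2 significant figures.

Coriolis parameter at 66°S:
f = 2Ω sin φ = 2 × 7.29×10⁻⁵ × sin 66° = 1.33×10⁻⁴ s⁻¹
Pressure gradient: |∂P/∂n| = 1400 Pa / 370000 m = 3.78×10⁻³ Pa/m
Geostrophic balance (pressure-gradient force = Coriolis force):
V_g = (1/(fρ)) |∂P/∂n| = 3.78×10⁻³ / (1.33×10⁻⁴ × 0.651) = 43.6 m/s

44 m s⁻¹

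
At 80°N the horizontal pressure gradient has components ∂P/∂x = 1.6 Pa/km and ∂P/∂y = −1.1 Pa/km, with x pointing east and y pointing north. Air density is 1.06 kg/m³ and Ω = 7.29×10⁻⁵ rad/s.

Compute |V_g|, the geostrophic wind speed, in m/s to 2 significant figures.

13 m/s

Coriolis parameter at 80°N:
f = 2Ω sin φ = 2 × 7.29×10⁻⁵ × sin 80° = 1.44×10⁻⁴ s⁻¹
Component geostrophic relations (x east, y north):
u_g = −(1/(fρ)) ∂P/∂y,  v_g = (1/(fρ)) ∂P/∂x
u_g = −(−1.1×10⁻³)/(1.44×10⁻⁴ × 1.06) = 7.23 m/s;  v_g = (1.6×10⁻³)/(1.44×10⁻⁴ × 1.06) = 10.5 m/s
|V_g| = √(u_g² + v_g²) = 12.8 m/s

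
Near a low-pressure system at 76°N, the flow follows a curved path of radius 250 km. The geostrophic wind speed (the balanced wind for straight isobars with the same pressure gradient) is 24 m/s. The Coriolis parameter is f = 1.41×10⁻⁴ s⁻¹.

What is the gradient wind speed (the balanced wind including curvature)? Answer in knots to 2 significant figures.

Around a low, centrifugal force acts outward with Coriolis, so pressure-gradient force balances both:
(1/ρ)|∂P/∂n| = fV + V²/R  →  V² + fR·V − fR·V_g = 0
With fR = 1.41×10⁻⁴ × 250×10³ m = 35.2 m/s:
V = [−fR + √((fR)² + 4 fR V_g)]/2 = [−35.2 + √(35.2² + 4×35.2×24)]/2 = 16.4 m/s
Subgeostrophic (V < V_g = 24 m/s), as expected around a low.
Converting: 16.4 m/s × 1.944 = 32 knots

32 knots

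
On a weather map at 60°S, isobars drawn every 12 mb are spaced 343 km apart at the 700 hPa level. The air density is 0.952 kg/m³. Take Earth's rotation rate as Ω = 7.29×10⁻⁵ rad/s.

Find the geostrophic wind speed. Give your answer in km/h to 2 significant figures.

100 km/h

Coriolis parameter at 60°S:
f = 2Ω sin φ = 2 × 7.29×10⁻⁵ × sin 60° = 1.26×10⁻⁴ s⁻¹
Pressure gradient: |∂P/∂n| = 1200 Pa / 343000 m = 3.50×10⁻³ Pa/m
Geostrophic balance (pressure-gradient force = Coriolis force):
V_g = (1/(fρ)) |∂P/∂n| = 3.50×10⁻³ / (1.26×10⁻⁴ × 0.952) = 29.1 m/s
Converting: 29.1 m/s × 3.6 = 100 km/h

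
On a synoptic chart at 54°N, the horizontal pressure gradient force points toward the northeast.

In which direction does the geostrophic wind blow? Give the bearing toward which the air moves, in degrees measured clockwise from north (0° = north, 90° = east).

The pressure-gradient force points toward the northeast (bearing 045°).
Geostrophic balance: in the Northern Hemisphere the Coriolis force deflects motion to the right, so the geostrophic wind blows 90° to the right of the pressure-gradient force (low pressure on the left).
Rotating 045° by 90° clockwise gives 135° — the wind blows toward the southeast.

135°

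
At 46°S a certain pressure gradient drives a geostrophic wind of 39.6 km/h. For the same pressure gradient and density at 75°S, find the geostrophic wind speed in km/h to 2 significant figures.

With the same pressure gradient and density, V_g ∝ 1/f ∝ 1/sin φ.
V₂ = V₁ · sin φ₁ / sin φ₂ = 39.6 × sin 46° / sin 75°
V₂ = 39.6 × 0.7193/0.9659 = 29 km/h

29 km/h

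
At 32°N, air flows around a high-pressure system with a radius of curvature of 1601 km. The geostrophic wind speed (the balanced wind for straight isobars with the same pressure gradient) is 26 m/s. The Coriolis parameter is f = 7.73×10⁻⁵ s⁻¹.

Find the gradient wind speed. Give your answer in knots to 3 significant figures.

Around a high, pressure-gradient force acts outward with centrifugal, so Coriolis balances both:
fV = (1/ρ)|∂P/∂n| + V²/R  →  V² − fR·V + fR·V_g = 0
With fR = 7.73×10⁻⁵ × 1601×10³ m = 124 m/s:
V = [fR − √((fR)² − 4 fR V_g)]/2 = [124 − √(124² − 4×124×26)]/2 = 37.2 m/s
Supergeostrophic (V > V_g = 26 m/s), as expected around a high.
Converting: 37.2 m/s × 1.944 = 72.2 knots

72.2 knots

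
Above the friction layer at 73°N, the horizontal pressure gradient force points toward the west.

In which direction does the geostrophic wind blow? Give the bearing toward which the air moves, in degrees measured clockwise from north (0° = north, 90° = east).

000°

The pressure-gradient force points toward the west (bearing 270°).
Geostrophic balance: in the Northern Hemisphere the Coriolis force deflects motion to the right, so the geostrophic wind blows 90° to the right of the pressure-gradient force (low pressure on the left).
Rotating 270° by 90° clockwise gives 000° — the wind blows toward the north.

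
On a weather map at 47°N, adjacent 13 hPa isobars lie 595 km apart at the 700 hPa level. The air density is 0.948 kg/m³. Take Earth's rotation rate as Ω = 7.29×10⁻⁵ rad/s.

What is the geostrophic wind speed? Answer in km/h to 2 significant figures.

Coriolis parameter at 47°N:
f = 2Ω sin φ = 2 × 7.29×10⁻⁵ × sin 47° = 1.07×10⁻⁴ s⁻¹
Pressure gradient: |∂P/∂n| = 1300 Pa / 595000 m = 2.18×10⁻³ Pa/m
Geostrophic balance (pressure-gradient force = Coriolis force):
V_g = (1/(fρ)) |∂P/∂n| = 2.18×10⁻³ / (1.07×10⁻⁴ × 0.948) = 21.6 m/s
Converting: 21.6 m/s × 3.6 = 78 km/h

78 km/h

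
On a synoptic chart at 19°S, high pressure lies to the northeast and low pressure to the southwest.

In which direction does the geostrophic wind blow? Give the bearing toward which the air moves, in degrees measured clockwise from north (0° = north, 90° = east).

135°

The pressure-gradient force points toward the southwest (bearing 225°).
Geostrophic balance: in the Southern Hemisphere the Coriolis force deflects motion to the left, so the geostrophic wind blows 90° to the left of the pressure-gradient force (low pressure on the right).
Rotating 225° by 90° counterclockwise gives 135° — the wind blows toward the southeast.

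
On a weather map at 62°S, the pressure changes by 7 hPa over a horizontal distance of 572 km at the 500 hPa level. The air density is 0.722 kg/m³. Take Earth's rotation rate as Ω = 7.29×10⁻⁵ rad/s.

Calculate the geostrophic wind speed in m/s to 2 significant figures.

Coriolis parameter at 62°S:
f = 2Ω sin φ = 2 × 7.29×10⁻⁵ × sin 62° = 1.29×10⁻⁴ s⁻¹
Pressure gradient: |∂P/∂n| = 700 Pa / 572000 m = 1.22×10⁻³ Pa/m
Geostrophic balance (pressure-gradient force = Coriolis force):
V_g = (1/(fρ)) |∂P/∂n| = 1.22×10⁻³ / (1.29×10⁻⁴ × 0.722) = 13.2 m/s

13 m/s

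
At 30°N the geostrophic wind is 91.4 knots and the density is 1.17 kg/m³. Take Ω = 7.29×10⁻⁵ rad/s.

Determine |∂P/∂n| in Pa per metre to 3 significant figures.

4.01×10⁻³ Pa/m

Coriolis parameter at 30°N:
f = 2Ω sin φ = 2 × 7.29×10⁻⁵ × sin 30° = 7.29×10⁻⁵ s⁻¹
Wind speed in SI: 91.4 knots = 47.0 m/s
Geostrophic balance rearranged: |∂P/∂n| = f ρ V_g
|∂P/∂n| = 7.29×10⁻⁵ × 1.17 × 47.0 = 4.01×10⁻³ Pa/m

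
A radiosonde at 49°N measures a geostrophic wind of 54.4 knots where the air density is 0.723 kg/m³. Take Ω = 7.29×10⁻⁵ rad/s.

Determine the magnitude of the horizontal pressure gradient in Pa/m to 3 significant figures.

Coriolis parameter at 49°N:
f = 2Ω sin φ = 2 × 7.29×10⁻⁵ × sin 49° = 1.10×10⁻⁴ s⁻¹
Wind speed in SI: 54.4 knots = 28.0 m/s
Geostrophic balance rearranged: |∂P/∂n| = f ρ V_g
|∂P/∂n| = 1.10×10⁻⁴ × 0.723 × 28.0 = 2.23×10⁻³ Pa/m

2.23×10⁻³ Pa/m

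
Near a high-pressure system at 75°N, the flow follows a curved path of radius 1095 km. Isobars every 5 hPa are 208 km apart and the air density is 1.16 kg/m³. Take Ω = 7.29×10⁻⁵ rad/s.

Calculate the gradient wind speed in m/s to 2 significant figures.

16 m/s

Coriolis parameter at 75°N:
f = 2Ω sin φ = 2 × 7.29×10⁻⁵ × sin 75° = 1.41×10⁻⁴ s⁻¹
Pressure gradient: |∂P/∂n| = 500 Pa / 208000 m = 2.40×10⁻³ Pa/m
Geostrophic speed: V_g = |∂P/∂n|/(fρ) = 2.40×10⁻³/(1.41×10⁻⁴ × 1.16) = 14.7 m/s
Around a high, pressure-gradient force acts outward with centrifugal, so Coriolis balances both:
fV = (1/ρ)|∂P/∂n| + V²/R  →  V² − fR·V + fR·V_g = 0
With fR = 1.41×10⁻⁴ × 1095×10³ m = 154 m/s:
V = [fR − √((fR)² − 4 fR V_g)]/2 = [154 − √(154² − 4×154×14.7)]/2 = 16.5 m/s
Supergeostrophic (V > V_g = 14.7 m/s), as expected around a high.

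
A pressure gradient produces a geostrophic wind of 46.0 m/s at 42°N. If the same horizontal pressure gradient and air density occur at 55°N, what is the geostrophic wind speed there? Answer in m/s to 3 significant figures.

With the same pressure gradient and density, V_g ∝ 1/f ∝ 1/sin φ.
V₂ = V₁ · sin φ₁ / sin φ₂ = 46.0 × sin 42° / sin 55°
V₂ = 46.0 × 0.6691/0.8192 = 37.6 m/s

37.6 m/s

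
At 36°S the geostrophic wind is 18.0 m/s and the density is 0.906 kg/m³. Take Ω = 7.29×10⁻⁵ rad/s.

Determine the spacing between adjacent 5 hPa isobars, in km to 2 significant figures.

360 km

Coriolis parameter at 36°S:
f = 2Ω sin φ = 2 × 7.29×10⁻⁵ × sin 36° = 8.57×10⁻⁵ s⁻¹
Geostrophic balance rearranged: |∂P/∂n| = f ρ V_g
|∂P/∂n| = 8.57×10⁻⁵ × 0.906 × 18.0 = 1.40×10⁻³ Pa/m
Isobar spacing: Δn = ΔP/|∂P/∂n| = 500 Pa / 1.40×10⁻³ Pa/m = 357761 m ≈ 360 km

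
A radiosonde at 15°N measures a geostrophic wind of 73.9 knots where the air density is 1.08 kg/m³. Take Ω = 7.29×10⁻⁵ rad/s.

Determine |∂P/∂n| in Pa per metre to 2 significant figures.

Coriolis parameter at 15°N:
f = 2Ω sin φ = 2 × 7.29×10⁻⁵ × sin 15° = 3.77×10⁻⁵ s⁻¹
Wind speed in SI: 73.9 knots = 38.0 m/s
Geostrophic balance rearranged: |∂P/∂n| = f ρ V_g
|∂P/∂n| = 3.77×10⁻⁵ × 1.08 × 38.0 = 1.55×10⁻³ Pa/m

1.5×10⁻³ Pa/m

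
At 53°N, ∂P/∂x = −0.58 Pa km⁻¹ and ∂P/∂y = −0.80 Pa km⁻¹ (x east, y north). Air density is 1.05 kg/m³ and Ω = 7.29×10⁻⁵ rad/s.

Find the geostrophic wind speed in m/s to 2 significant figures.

8.1 m/s

Coriolis parameter at 53°N:
f = 2Ω sin φ = 2 × 7.29×10⁻⁵ × sin 53° = 1.16×10⁻⁴ s⁻¹
Component geostrophic relations (x east, y north):
u_g = −(1/(fρ)) ∂P/∂y,  v_g = (1/(fρ)) ∂P/∂x
u_g = −(−0.80×10⁻³)/(1.16×10⁻⁴ × 1.05) = 6.54 m/s;  v_g = (−0.58×10⁻³)/(1.16×10⁻⁴ × 1.05) = −4.74 m/s
|V_g| = √(u_g² + v_g²) = 8.08 m/s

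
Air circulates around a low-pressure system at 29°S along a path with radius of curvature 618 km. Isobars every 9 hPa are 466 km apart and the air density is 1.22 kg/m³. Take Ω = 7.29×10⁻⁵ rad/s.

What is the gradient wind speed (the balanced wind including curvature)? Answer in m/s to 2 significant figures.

16 m/s

Coriolis parameter at 29°S:
f = 2Ω sin φ = 2 × 7.29×10⁻⁵ × sin 29° = 7.07×10⁻⁵ s⁻¹
Pressure gradient: |∂P/∂n| = 900 Pa / 466000 m = 1.93×10⁻³ Pa/m
Geostrophic speed: V_g = |∂P/∂n|/(fρ) = 1.93×10⁻³/(7.07×10⁻⁵ × 1.22) = 22.4 m/s
Around a low, centrifugal force acts outward with Coriolis, so pressure-gradient force balances both:
(1/ρ)|∂P/∂n| = fV + V²/R  →  V² + fR·V − fR·V_g = 0
With fR = 7.07×10⁻⁵ × 618×10³ m = 43.7 m/s:
V = [−fR + √((fR)² + 4 fR V_g)]/2 = [−43.7 + √(43.7² + 4×43.7×22.4)]/2 = 16.3 m/s
Subgeostrophic (V < V_g = 22.4 m/s), as expected around a low.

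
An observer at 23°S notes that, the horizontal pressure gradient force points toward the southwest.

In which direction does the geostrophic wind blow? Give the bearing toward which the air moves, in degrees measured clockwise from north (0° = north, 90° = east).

135°

The pressure-gradient force points toward the southwest (bearing 225°).
Geostrophic balance: in the Southern Hemisphere the Coriolis force deflects motion to the left, so the geostrophic wind blows 90° to the left of the pressure-gradient force (low pressure on the right).
Rotating 225° by 90° counterclockwise gives 135° — the wind blows toward the southeast.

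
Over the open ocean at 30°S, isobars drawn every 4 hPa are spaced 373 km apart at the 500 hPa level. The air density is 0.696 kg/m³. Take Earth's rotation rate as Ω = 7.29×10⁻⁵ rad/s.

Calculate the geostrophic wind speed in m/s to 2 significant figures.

Coriolis parameter at 30°S:
f = 2Ω sin φ = 2 × 7.29×10⁻⁵ × sin 30° = 7.29×10⁻⁵ s⁻¹
Pressure gradient: |∂P/∂n| = 400 Pa / 373000 m = 1.07×10⁻³ Pa/m
Geostrophic balance (pressure-gradient force = Coriolis force):
V_g = (1/(fρ)) |∂P/∂n| = 1.07×10⁻³ / (7.29×10⁻⁵ × 0.696) = 21.1 m/s

21 m/s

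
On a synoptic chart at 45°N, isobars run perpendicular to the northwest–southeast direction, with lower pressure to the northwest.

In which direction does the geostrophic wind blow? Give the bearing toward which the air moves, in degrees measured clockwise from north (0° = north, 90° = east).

045°

The pressure-gradient force points toward the northwest (bearing 315°).
Geostrophic balance: in the Northern Hemisphere the Coriolis force deflects motion to the right, so the geostrophic wind blows 90° to the right of the pressure-gradient force (low pressure on the left).
Rotating 315° by 90° clockwise gives 045° — the wind blows toward the northeast.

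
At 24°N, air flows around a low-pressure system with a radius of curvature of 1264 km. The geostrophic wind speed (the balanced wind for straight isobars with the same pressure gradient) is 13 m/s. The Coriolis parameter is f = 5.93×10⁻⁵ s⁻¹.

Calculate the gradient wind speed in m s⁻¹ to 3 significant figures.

Around a low, centrifugal force acts outward with Coriolis, so pressure-gradient force balances both:
(1/ρ)|∂P/∂n| = fV + V²/R  →  V² + fR·V − fR·V_g = 0
With fR = 5.93×10⁻⁵ × 1264×10³ m = 75.0 m/s:
V = [−fR + √((fR)² + 4 fR V_g)]/2 = [−75.0 + √(75.0² + 4×75.0×13)]/2 = 11.3 m/s
Subgeostrophic (V < V_g = 13 m/s), as expected around a low.

11.3 m s⁻¹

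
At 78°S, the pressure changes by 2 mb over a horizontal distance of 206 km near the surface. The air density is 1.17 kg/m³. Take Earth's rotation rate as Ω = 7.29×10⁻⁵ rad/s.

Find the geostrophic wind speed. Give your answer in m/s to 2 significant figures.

5.8 m/s

Coriolis parameter at 78°S:
f = 2Ω sin φ = 2 × 7.29×10⁻⁵ × sin 78° = 1.43×10⁻⁴ s⁻¹
Pressure gradient: |∂P/∂n| = 200 Pa / 206000 m = 9.71×10⁻⁴ Pa/m
Geostrophic balance (pressure-gradient force = Coriolis force):
V_g = (1/(fρ)) |∂P/∂n| = 9.71×10⁻⁴ / (1.43×10⁻⁴ × 1.17) = 5.82 m/s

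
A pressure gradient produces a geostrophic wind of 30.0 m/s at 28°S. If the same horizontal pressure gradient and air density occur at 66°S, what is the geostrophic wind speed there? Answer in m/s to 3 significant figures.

15.4 m/s

With the same pressure gradient and density, V_g ∝ 1/f ∝ 1/sin φ.
V₂ = V₁ · sin φ₁ / sin φ₂ = 30.0 × sin 28° / sin 66°
V₂ = 30.0 × 0.4695/0.9135 = 15.4 m/s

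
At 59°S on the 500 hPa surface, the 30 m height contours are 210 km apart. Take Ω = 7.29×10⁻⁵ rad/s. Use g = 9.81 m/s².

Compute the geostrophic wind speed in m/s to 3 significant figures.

11.2 m/s

Coriolis parameter at 59°S:
f = 2Ω sin φ = 2 × 7.29×10⁻⁵ × sin 59° = 1.25×10⁻⁴ s⁻¹
Height gradient: |∂Z/∂n| = 30 m / 210000 m = 1.43×10⁻⁴
On a pressure surface, geostrophic balance gives V_g = (g/f)|∂Z/∂n|:
V_g = 9.81 × 1.43×10⁻⁴ / 1.25×10⁻⁴ = 11.2 m/s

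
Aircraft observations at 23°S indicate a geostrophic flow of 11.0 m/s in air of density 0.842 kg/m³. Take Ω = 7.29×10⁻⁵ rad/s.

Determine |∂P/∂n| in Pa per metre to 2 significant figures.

5.3×10⁻⁴ Pa/m

Coriolis parameter at 23°S:
f = 2Ω sin φ = 2 × 7.29×10⁻⁵ × sin 23° = 5.70×10⁻⁵ s⁻¹
Geostrophic balance rearranged: |∂P/∂n| = f ρ V_g
|∂P/∂n| = 5.70×10⁻⁵ × 0.842 × 11.0 = 5.28×10⁻⁴ Pa/m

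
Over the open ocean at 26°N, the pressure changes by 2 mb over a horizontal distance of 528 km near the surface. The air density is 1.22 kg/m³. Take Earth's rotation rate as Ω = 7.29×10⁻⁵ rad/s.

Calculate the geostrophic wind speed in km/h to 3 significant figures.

17.5 km/h

Coriolis parameter at 26°N:
f = 2Ω sin φ = 2 × 7.29×10⁻⁵ × sin 26° = 6.39×10⁻⁵ s⁻¹
Pressure gradient: |∂P/∂n| = 200 Pa / 528000 m = 3.79×10⁻⁴ Pa/m
Geostrophic balance (pressure-gradient force = Coriolis force):
V_g = (1/(fρ)) |∂P/∂n| = 3.79×10⁻⁴ / (6.39×10⁻⁵ × 1.22) = 4.86 m/s
Converting: 4.86 m/s × 3.6 = 17.5 km/h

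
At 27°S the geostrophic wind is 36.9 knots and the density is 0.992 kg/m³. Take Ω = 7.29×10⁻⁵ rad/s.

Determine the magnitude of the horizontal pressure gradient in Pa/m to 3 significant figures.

Coriolis parameter at 27°S:
f = 2Ω sin φ = 2 × 7.29×10⁻⁵ × sin 27° = 6.62×10⁻⁵ s⁻¹
Wind speed in SI: 36.9 knots = 19.0 m/s
Geostrophic balance rearranged: |∂P/∂n| = f ρ V_g
|∂P/∂n| = 6.62×10⁻⁵ × 0.992 × 19.0 = 1.25×10⁻³ Pa/m

1.25×10⁻³ Pa/m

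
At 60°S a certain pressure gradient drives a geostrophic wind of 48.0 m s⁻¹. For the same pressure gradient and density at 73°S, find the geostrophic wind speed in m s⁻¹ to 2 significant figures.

With the same pressure gradient and density, V_g ∝ 1/f ∝ 1/sin φ.
V₂ = V₁ · sin φ₁ / sin φ₂ = 48.0 × sin 60° / sin 73°
V₂ = 48.0 × 0.8660/0.9563 = 43 m s⁻¹

43 m s⁻¹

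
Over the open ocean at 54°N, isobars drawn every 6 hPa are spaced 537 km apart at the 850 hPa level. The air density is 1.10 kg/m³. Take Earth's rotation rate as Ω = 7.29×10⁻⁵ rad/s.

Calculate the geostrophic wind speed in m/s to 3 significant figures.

8.61 m/s

Coriolis parameter at 54°N:
f = 2Ω sin φ = 2 × 7.29×10⁻⁵ × sin 54° = 1.18×10⁻⁴ s⁻¹
Pressure gradient: |∂P/∂n| = 600 Pa / 537000 m = 1.12×10⁻³ Pa/m
Geostrophic balance (pressure-gradient force = Coriolis force):
V_g = (1/(fρ)) |∂P/∂n| = 1.12×10⁻³ / (1.18×10⁻⁴ × 1.10) = 8.61 m/s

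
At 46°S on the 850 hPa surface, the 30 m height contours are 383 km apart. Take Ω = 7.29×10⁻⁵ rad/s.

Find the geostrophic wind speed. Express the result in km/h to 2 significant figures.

Coriolis parameter at 46°S:
f = 2Ω sin φ = 2 × 7.29×10⁻⁵ × sin 46° = 1.05×10⁻⁴ s⁻¹
Height gradient: |∂Z/∂n| = 30 m / 383000 m = 7.83×10⁻⁵
On a pressure surface, geostrophic balance gives V_g = (g/f)|∂Z/∂n|:
V_g = 9.81 × 7.83×10⁻⁵ / 1.05×10⁻⁴ = 7.33 m/s
Converting: 7.33 m/s × 3.6 = 26 km/h

26 km/h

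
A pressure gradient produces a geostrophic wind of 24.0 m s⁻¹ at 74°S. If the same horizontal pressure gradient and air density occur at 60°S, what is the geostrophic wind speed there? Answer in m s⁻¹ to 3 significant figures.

With the same pressure gradient and density, V_g ∝ 1/f ∝ 1/sin φ.
V₂ = V₁ · sin φ₁ / sin φ₂ = 24.0 × sin 74° / sin 60°
V₂ = 24.0 × 0.9613/0.8660 = 26.6 m s⁻¹

26.6 m s⁻¹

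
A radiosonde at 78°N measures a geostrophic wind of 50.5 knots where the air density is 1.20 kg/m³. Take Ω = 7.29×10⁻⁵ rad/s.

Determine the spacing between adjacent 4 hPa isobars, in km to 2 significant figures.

90 km

Coriolis parameter at 78°N:
f = 2Ω sin φ = 2 × 7.29×10⁻⁵ × sin 78° = 1.43×10⁻⁴ s⁻¹
Wind speed in SI: 50.5 knots = 26.0 m/s
Geostrophic balance rearranged: |∂P/∂n| = f ρ V_g
|∂P/∂n| = 1.43×10⁻⁴ × 1.20 × 26.0 = 4.45×10⁻³ Pa/m
Isobar spacing: Δn = ΔP/|∂P/∂n| = 400 Pa / 4.45×10⁻³ Pa/m = 89968 m ≈ 90 km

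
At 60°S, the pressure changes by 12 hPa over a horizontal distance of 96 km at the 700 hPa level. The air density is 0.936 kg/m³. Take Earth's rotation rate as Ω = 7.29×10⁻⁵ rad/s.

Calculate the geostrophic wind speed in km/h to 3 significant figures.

381 km/h

Coriolis parameter at 60°S:
f = 2Ω sin φ = 2 × 7.29×10⁻⁵ × sin 60° = 1.26×10⁻⁴ s⁻¹
Pressure gradient: |∂P/∂n| = 1200 Pa / 96000 m = 1.25×10⁻² Pa/m
Geostrophic balance (pressure-gradient force = Coriolis force):
V_g = (1/(fρ)) |∂P/∂n| = 1.25×10⁻² / (1.26×10⁻⁴ × 0.936) = 106 m/s
Converting: 106 m/s × 3.6 = 381 km/h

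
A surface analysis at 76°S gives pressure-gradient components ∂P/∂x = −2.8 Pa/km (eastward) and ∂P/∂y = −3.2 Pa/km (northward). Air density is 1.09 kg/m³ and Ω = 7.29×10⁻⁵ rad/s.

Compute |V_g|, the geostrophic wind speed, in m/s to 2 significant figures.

Coriolis parameter at 76°S:
f = 2Ω sin φ = 2 × 7.29×10⁻⁵ × sin 76° = 1.41×10⁻⁴ s⁻¹
In the Southern Hemisphere f is negative: f = −1.41×10⁻⁴ s⁻¹.
Component geostrophic relations (x east, y north):
u_g = −(1/(fρ)) ∂P/∂y,  v_g = (1/(fρ)) ∂P/∂x
u_g = −(−3.2×10⁻³)/(−1.41×10⁻⁴ × 1.09) = −20.8 m/s;  v_g = (−2.8×10⁻³)/(−1.41×10⁻⁴ × 1.09) = 18.2 m/s
|V_g| = √(u_g² + v_g²) = 27.6 m/s

28 m/s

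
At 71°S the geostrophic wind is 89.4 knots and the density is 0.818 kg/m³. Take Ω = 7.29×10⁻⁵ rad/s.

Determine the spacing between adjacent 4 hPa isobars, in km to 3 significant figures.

77.1 km

Coriolis parameter at 71°S:
f = 2Ω sin φ = 2 × 7.29×10⁻⁵ × sin 71° = 1.38×10⁻⁴ s⁻¹
Wind speed in SI: 89.4 knots = 46.0 m/s
Geostrophic balance rearranged: |∂P/∂n| = f ρ V_g
|∂P/∂n| = 1.38×10⁻⁴ × 0.818 × 46.0 = 5.19×10⁻³ Pa/m
Isobar spacing: Δn = ΔP/|∂P/∂n| = 400 Pa / 5.19×10⁻³ Pa/m = 77126 m ≈ 77.1 km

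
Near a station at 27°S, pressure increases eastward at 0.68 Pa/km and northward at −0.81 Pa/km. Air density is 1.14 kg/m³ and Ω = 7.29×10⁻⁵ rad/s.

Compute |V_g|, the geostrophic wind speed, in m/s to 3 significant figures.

14.0 m/s

Coriolis parameter at 27°S:
f = 2Ω sin φ = 2 × 7.29×10⁻⁵ × sin 27° = 6.62×10⁻⁵ s⁻¹
In the Southern Hemisphere f is negative: f = −6.62×10⁻⁵ s⁻¹.
Component geostrophic relations (x east, y north):
u_g = −(1/(fρ)) ∂P/∂y,  v_g = (1/(fρ)) ∂P/∂x
u_g = −(−0.81×10⁻³)/(−6.62×10⁻⁵ × 1.14) = −10.7 m/s;  v_g = (0.68×10⁻³)/(−6.62×10⁻⁵ × 1.14) = −9.01 m/s
|V_g| = √(u_g² + v_g²) = 14.0 m/s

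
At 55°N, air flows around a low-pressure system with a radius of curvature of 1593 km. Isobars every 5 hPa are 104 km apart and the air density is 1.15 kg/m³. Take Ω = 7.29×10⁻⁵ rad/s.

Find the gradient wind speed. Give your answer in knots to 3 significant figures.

58.7 knots

Coriolis parameter at 55°N:
f = 2Ω sin φ = 2 × 7.29×10⁻⁵ × sin 55° = 1.19×10⁻⁴ s⁻¹
Pressure gradient: |∂P/∂n| = 500 Pa / 104000 m = 4.81×10⁻³ Pa/m
Geostrophic speed: V_g = |∂P/∂n|/(fρ) = 4.81×10⁻³/(1.19×10⁻⁴ × 1.15) = 35.0 m/s
Around a low, centrifugal force acts outward with Coriolis, so pressure-gradient force balances both:
(1/ρ)|∂P/∂n| = fV + V²/R  →  V² + fR·V − fR·V_g = 0
With fR = 1.19×10⁻⁴ × 1593×10³ m = 190 m/s:
V = [−fR + √((fR)² + 4 fR V_g)]/2 = [−190 + √(190² + 4×190×35)]/2 = 30.2 m/s
Subgeostrophic (V < V_g = 35 m/s), as expected around a low.
Converting: 30.2 m/s × 1.944 = 58.7 knots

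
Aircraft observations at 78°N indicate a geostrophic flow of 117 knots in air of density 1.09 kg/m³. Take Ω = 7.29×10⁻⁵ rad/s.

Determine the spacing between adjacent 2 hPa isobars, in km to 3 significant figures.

21.4 km

Coriolis parameter at 78°N:
f = 2Ω sin φ = 2 × 7.29×10⁻⁵ × sin 78° = 1.43×10⁻⁴ s⁻¹
Wind speed in SI: 117 knots = 60.2 m/s
Geostrophic balance rearranged: |∂P/∂n| = f ρ V_g
|∂P/∂n| = 1.43×10⁻⁴ × 1.09 × 60.2 = 9.36×10⁻³ Pa/m
Isobar spacing: Δn = ΔP/|∂P/∂n| = 200 Pa / 9.36×10⁻³ Pa/m = 21376 m ≈ 21.4 km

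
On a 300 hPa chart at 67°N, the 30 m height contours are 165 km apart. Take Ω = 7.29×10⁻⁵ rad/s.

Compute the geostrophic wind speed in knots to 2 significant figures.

26 knots

Coriolis parameter at 67°N:
f = 2Ω sin φ = 2 × 7.29×10⁻⁵ × sin 67° = 1.34×10⁻⁴ s⁻¹
Height gradient: |∂Z/∂n| = 30 m / 165000 m = 1.82×10⁻⁴
On a pressure surface, geostrophic balance gives V_g = (g/f)|∂Z/∂n|:
V_g = 9.81 × 1.82×10⁻⁴ / 1.34×10⁻⁴ = 13.3 m/s
Converting: 13.3 m/s × 1.944 = 26 knots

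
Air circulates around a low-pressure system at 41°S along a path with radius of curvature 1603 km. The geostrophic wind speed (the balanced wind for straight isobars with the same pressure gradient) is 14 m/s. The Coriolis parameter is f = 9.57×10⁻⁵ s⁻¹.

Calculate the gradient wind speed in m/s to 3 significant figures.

Around a low, centrifugal force acts outward with Coriolis, so pressure-gradient force balances both:
(1/ρ)|∂P/∂n| = fV + V²/R  →  V² + fR·V − fR·V_g = 0
With fR = 9.57×10⁻⁵ × 1603×10³ m = 153 m/s:
V = [−fR + √((fR)² + 4 fR V_g)]/2 = [−153 + √(153² + 4×153×14)]/2 = 12.9 m/s
Subgeostrophic (V < V_g = 14 m/s), as expected around a low.

12.9 m/s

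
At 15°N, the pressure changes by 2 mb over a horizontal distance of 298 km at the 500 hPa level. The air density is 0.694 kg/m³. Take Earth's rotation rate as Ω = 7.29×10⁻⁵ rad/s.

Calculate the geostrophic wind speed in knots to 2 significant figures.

Coriolis parameter at 15°N:
f = 2Ω sin φ = 2 × 7.29×10⁻⁵ × sin 15° = 3.77×10⁻⁵ s⁻¹
Pressure gradient: |∂P/∂n| = 200 Pa / 298000 m = 6.71×10⁻⁴ Pa/m
Geostrophic balance (pressure-gradient force = Coriolis force):
V_g = (1/(fρ)) |∂P/∂n| = 6.71×10⁻⁴ / (3.77×10⁻⁵ × 0.694) = 25.6 m/s
Converting: 25.6 m/s × 1.944 = 50 knots

50 knots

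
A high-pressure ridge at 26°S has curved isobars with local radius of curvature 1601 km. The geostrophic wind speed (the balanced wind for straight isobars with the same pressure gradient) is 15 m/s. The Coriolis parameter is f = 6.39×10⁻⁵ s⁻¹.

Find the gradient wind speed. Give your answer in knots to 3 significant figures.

Around a high, pressure-gradient force acts outward with centrifugal, so Coriolis balances both:
fV = (1/ρ)|∂P/∂n| + V²/R  →  V² − fR·V + fR·V_g = 0
With fR = 6.39×10⁻⁵ × 1601×10³ m = 102 m/s:
V = [fR − √((fR)² − 4 fR V_g)]/2 = [102 − √(102² − 4×102×15)]/2 = 18.3 m/s
Supergeostrophic (V > V_g = 15 m/s), as expected around a high.
Converting: 18.3 m/s × 1.944 = 35.5 knots

35.5 knots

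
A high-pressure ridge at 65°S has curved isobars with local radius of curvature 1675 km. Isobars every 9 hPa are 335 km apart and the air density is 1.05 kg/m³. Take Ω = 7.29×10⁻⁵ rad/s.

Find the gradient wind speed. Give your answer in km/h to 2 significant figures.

Coriolis parameter at 65°S:
f = 2Ω sin φ = 2 × 7.29×10⁻⁵ × sin 65° = 1.32×10⁻⁴ s⁻¹
Pressure gradient: |∂P/∂n| = 900 Pa / 335000 m = 2.69×10⁻³ Pa/m
Geostrophic speed: V_g = |∂P/∂n|/(fρ) = 2.69×10⁻³/(1.32×10⁻⁴ × 1.05) = 19.4 m/s
Around a high, pressure-gradient force acts outward with centrifugal, so Coriolis balances both:
fV = (1/ρ)|∂P/∂n| + V²/R  →  V² − fR·V + fR·V_g = 0
With fR = 1.32×10⁻⁴ × 1675×10³ m = 221 m/s:
V = [fR − √((fR)² − 4 fR V_g)]/2 = [221 − √(221² − 4×221×19.4)]/2 = 21.4 m/s
Supergeostrophic (V > V_g = 19.4 m/s), as expected around a high.
Converting: 21.4 m/s × 3.6 = 77 km/h

77 km/h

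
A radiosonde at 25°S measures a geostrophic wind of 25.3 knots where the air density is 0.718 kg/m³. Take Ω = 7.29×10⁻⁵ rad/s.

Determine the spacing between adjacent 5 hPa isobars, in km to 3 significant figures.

868 km

Coriolis parameter at 25°S:
f = 2Ω sin φ = 2 × 7.29×10⁻⁵ × sin 25° = 6.16×10⁻⁵ s⁻¹
Wind speed in SI: 25.3 knots = 13.0 m/s
Geostrophic balance rearranged: |∂P/∂n| = f ρ V_g
|∂P/∂n| = 6.16×10⁻⁵ × 0.718 × 13.0 = 5.76×10⁻⁴ Pa/m
Isobar spacing: Δn = ΔP/|∂P/∂n| = 500 Pa / 5.76×10⁻⁴ Pa/m = 868323 m ≈ 868 km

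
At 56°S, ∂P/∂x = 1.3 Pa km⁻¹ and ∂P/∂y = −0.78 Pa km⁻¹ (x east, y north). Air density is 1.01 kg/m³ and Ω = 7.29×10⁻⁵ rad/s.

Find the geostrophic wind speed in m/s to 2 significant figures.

12 m/s

Coriolis parameter at 56°S:
f = 2Ω sin φ = 2 × 7.29×10⁻⁵ × sin 56° = 1.21×10⁻⁴ s⁻¹
In the Southern Hemisphere f is negative: f = −1.21×10⁻⁴ s⁻¹.
Component geostrophic relations (x east, y north):
u_g = −(1/(fρ)) ∂P/∂y,  v_g = (1/(fρ)) ∂P/∂x
u_g = −(−0.78×10⁻³)/(−1.21×10⁻⁴ × 1.01) = −6.39 m/s;  v_g = (1.3×10⁻³)/(−1.21×10⁻⁴ × 1.01) = −10.6 m/s
|V_g| = √(u_g² + v_g²) = 12.4 m/s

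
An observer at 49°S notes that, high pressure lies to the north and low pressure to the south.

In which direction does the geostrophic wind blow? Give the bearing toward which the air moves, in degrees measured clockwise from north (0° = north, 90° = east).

090°

The pressure-gradient force points toward the south (bearing 180°).
Geostrophic balance: in the Southern Hemisphere the Coriolis force deflects motion to the left, so the geostrophic wind blows 90° to the left of the pressure-gradient force (low pressure on the right).
Rotating 180° by 90° counterclockwise gives 090° — the wind blows toward the east.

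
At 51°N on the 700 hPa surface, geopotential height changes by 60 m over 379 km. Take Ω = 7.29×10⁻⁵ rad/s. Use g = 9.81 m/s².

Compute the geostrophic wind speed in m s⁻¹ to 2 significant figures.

14 m s⁻¹

Coriolis parameter at 51°N:
f = 2Ω sin φ = 2 × 7.29×10⁻⁵ × sin 51° = 1.13×10⁻⁴ s⁻¹
Height gradient: |∂Z/∂n| = 60 m / 379000 m = 1.58×10⁻⁴
On a pressure surface, geostrophic balance gives V_g = (g/f)|∂Z/∂n|:
V_g = 9.81 × 1.58×10⁻⁴ / 1.13×10⁻⁴ = 13.7 m/s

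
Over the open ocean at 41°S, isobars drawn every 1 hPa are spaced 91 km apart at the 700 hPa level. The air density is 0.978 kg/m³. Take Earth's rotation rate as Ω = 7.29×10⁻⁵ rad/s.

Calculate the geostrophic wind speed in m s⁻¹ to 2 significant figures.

12 m s⁻¹

Coriolis parameter at 41°S:
f = 2Ω sin φ = 2 × 7.29×10⁻⁵ × sin 41° = 9.57×10⁻⁵ s⁻¹
Pressure gradient: |∂P/∂n| = 100 Pa / 91000 m = 1.10×10⁻³ Pa/m
Geostrophic balance (pressure-gradient force = Coriolis force):
V_g = (1/(fρ)) |∂P/∂n| = 1.10×10⁻³ / (9.57×10⁻⁵ × 0.978) = 11.7 m/s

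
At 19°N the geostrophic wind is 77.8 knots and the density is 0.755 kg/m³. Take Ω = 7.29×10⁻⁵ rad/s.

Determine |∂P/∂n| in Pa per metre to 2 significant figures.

Coriolis parameter at 19°N:
f = 2Ω sin φ = 2 × 7.29×10⁻⁵ × sin 19° = 4.75×10⁻⁵ s⁻¹
Wind speed in SI: 77.8 knots = 40.0 m/s
Geostrophic balance rearranged: |∂P/∂n| = f ρ V_g
|∂P/∂n| = 4.75×10⁻⁵ × 0.755 × 40.0 = 1.43×10⁻³ Pa/m

1.4×10⁻³ Pa/m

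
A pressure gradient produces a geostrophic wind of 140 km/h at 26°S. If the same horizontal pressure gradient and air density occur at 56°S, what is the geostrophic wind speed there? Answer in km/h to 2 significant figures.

With the same pressure gradient and density, V_g ∝ 1/f ∝ 1/sin φ.
V₂ = V₁ · sin φ₁ / sin φ₂ = 140 × sin 26° / sin 56°
V₂ = 140 × 0.4384/0.8290 = 74 km/h

74 km/h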